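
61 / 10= 6.10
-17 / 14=-1.21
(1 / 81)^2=1 / 6561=0.00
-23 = -23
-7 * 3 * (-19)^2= -7581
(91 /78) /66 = 7 /396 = 0.02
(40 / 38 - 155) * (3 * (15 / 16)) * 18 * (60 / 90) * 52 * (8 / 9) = -4563000 / 19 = -240157.89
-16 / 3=-5.33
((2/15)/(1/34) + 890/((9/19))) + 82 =88444/45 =1965.42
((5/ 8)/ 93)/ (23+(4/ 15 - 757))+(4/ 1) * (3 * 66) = 2161754471/ 2729488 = 792.00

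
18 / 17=1.06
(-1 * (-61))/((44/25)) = 34.66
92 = 92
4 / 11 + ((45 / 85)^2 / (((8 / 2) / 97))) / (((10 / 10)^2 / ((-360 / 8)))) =-3884591 / 12716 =-305.49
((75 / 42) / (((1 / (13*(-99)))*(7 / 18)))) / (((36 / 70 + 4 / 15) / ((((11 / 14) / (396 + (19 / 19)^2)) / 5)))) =-9555975 / 3190292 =-3.00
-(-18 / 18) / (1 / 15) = 15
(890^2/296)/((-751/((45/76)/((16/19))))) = -2.51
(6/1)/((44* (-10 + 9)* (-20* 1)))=3/440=0.01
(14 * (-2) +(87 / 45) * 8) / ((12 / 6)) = -94 / 15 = -6.27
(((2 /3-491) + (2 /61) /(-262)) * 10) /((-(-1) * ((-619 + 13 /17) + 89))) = 1998309880 /215685081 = 9.26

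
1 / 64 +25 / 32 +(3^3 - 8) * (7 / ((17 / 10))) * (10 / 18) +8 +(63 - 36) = 776123 / 9792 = 79.26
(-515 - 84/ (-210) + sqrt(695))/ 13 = -2573/ 65 + sqrt(695)/ 13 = -37.56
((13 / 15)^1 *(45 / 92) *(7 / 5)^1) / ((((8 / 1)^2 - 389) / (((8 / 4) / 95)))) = -21 / 546250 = -0.00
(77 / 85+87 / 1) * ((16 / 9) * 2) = 239104 / 765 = 312.55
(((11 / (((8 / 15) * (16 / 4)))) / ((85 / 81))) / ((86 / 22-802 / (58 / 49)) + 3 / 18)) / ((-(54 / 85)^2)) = 1491325 / 82498112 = 0.02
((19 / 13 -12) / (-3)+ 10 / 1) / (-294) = -527 / 11466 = -0.05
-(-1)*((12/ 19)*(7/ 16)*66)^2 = 480249/ 1444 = 332.58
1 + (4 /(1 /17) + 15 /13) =912 /13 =70.15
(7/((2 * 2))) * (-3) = -21/4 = -5.25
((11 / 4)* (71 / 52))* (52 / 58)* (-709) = -553729 / 232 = -2386.76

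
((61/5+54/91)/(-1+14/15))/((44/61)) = -1065243/4004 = -266.04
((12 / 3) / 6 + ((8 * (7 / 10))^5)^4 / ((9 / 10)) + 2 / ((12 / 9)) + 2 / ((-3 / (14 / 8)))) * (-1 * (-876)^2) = -14960851955129233544587540674171728 / 19073486328125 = -784379514985079559662.47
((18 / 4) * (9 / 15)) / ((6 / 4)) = 9 / 5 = 1.80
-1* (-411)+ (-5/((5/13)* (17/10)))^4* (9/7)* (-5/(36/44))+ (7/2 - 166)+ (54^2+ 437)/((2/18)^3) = 2827022057637/1169294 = 2417717.06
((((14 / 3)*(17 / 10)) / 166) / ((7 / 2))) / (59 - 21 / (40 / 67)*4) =-34 / 203433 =-0.00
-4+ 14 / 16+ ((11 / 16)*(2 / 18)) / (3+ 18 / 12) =-3.11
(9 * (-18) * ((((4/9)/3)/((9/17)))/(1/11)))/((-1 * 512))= 187/192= 0.97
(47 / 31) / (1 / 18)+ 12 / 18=2600 / 93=27.96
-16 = -16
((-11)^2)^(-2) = 1 / 14641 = 0.00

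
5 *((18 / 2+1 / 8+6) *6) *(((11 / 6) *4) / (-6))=-6655 / 12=-554.58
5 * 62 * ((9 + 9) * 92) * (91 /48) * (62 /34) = 30170595 /17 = 1774740.88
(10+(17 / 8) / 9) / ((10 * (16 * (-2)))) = -0.03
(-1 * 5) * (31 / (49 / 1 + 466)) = -0.30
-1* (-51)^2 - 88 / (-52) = -33791 / 13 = -2599.31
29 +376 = 405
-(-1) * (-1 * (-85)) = 85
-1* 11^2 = -121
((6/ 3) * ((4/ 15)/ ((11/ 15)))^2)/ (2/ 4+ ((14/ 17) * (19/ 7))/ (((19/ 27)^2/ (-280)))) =-20672/ 98754997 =-0.00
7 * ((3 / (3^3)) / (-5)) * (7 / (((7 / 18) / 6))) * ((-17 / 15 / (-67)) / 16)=-119 / 6700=-0.02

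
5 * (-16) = -80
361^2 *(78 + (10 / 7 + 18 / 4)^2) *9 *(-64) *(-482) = 200598060930336 / 49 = 4093837978170.12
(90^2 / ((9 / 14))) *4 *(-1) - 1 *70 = -50470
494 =494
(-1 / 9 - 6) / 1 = -55 / 9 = -6.11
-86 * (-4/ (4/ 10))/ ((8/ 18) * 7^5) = 0.12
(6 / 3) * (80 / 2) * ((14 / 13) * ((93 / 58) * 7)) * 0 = 0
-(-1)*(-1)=-1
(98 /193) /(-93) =-98 /17949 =-0.01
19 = 19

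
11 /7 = 1.57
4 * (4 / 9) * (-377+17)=-640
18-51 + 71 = 38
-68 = -68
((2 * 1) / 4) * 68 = 34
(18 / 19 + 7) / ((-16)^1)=-151 / 304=-0.50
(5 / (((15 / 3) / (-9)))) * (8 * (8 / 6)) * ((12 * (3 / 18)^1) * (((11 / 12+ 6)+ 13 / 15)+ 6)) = -13232 / 5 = -2646.40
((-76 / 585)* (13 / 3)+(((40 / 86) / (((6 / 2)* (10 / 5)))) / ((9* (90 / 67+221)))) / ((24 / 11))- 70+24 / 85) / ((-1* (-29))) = -1239842793263 / 511598434860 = -2.42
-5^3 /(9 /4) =-500 /9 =-55.56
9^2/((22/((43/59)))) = 3483/1298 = 2.68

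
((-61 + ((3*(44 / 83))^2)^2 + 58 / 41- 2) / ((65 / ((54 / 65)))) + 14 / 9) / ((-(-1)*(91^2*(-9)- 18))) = -62904517990576 / 5515636282146522675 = -0.00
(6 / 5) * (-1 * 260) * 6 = -1872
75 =75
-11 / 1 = -11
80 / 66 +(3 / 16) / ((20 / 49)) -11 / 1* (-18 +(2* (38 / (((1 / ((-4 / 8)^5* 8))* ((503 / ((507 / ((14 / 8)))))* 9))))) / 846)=3140658886213 / 15727884480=199.69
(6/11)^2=36/121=0.30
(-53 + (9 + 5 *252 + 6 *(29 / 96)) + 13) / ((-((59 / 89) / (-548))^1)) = 1017443.85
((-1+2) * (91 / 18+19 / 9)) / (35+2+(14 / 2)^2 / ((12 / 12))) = 0.08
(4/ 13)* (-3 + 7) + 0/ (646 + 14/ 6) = 16/ 13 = 1.23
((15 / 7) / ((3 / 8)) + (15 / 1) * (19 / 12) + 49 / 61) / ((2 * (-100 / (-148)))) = 1912789 / 85400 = 22.40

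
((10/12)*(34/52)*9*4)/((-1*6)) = -85/26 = -3.27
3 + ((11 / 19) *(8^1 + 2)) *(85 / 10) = 992 / 19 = 52.21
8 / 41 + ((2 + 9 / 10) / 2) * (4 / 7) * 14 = 11.80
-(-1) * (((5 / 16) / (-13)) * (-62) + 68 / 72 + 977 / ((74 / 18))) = 8314571 / 34632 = 240.08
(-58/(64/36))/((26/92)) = -6003/52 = -115.44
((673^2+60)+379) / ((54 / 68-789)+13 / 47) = -724482064 / 1259111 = -575.39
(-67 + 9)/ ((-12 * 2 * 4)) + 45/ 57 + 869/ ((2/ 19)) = 7530287/ 912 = 8256.89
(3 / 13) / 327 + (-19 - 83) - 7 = -154452 / 1417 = -109.00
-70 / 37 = -1.89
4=4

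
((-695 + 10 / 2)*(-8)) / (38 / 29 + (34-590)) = -26680 / 2681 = -9.95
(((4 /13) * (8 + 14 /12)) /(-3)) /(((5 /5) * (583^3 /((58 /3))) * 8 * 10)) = -29 /25291820268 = -0.00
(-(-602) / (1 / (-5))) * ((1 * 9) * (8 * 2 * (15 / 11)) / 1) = -591054.55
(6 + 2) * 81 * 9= 5832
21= 21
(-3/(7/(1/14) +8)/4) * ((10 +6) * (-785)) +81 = 9003/53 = 169.87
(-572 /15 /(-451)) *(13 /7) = 676 /4305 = 0.16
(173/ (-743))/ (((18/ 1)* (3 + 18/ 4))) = -173/ 100305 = -0.00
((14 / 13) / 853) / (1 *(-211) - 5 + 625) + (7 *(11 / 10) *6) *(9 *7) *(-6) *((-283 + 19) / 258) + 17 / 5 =17428289739933 / 975111215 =17873.13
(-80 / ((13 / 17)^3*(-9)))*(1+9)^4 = 3930400000 / 19773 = 198776.11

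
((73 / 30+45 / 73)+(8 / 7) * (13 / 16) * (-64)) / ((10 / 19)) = -107.12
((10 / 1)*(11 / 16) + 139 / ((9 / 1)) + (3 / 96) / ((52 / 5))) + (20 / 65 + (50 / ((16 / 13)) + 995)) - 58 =1000.26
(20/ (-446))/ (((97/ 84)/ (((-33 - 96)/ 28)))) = 0.18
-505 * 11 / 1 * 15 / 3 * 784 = -21775600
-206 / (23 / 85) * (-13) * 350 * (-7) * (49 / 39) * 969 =-678970386500 / 23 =-29520451586.96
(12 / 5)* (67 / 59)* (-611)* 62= -30457128 / 295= -103244.50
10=10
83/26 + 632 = 16515/26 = 635.19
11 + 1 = 12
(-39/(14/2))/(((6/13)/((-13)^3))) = 371293/14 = 26520.93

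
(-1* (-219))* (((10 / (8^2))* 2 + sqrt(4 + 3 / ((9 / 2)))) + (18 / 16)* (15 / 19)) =736.04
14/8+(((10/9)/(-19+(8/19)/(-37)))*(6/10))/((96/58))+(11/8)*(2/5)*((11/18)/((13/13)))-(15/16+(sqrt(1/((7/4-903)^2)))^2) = 5639741052793/5002325974800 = 1.13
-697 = -697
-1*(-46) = 46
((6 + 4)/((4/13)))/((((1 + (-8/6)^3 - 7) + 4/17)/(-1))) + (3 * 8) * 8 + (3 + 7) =1538371/7468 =206.00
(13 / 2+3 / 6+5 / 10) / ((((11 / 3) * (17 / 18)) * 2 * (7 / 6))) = 1215 / 1309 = 0.93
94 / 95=0.99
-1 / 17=-0.06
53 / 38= 1.39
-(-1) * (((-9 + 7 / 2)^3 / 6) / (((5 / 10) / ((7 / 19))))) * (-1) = 9317 / 456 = 20.43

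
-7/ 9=-0.78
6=6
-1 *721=-721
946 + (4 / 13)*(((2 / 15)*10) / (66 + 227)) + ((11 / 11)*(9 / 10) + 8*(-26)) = 738.90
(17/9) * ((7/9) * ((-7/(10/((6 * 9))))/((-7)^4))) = -17/735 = -0.02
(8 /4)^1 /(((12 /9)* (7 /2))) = 3 /7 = 0.43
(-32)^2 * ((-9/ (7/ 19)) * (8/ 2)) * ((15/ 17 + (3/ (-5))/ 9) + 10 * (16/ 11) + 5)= -1904898048/ 935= -2037324.12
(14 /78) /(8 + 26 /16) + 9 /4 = 2.27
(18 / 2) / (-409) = -9 / 409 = -0.02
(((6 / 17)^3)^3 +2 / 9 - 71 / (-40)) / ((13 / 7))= 596878178203321 / 554991262005960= 1.08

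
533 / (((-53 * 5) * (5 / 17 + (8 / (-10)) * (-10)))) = -9061 / 37365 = -0.24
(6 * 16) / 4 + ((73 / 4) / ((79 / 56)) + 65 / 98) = 291099 / 7742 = 37.60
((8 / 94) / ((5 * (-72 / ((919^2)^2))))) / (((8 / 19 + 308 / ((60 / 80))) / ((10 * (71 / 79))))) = -962219148390629 / 261009048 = -3686535.60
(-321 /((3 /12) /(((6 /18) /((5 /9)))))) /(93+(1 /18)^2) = -1248048 /150665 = -8.28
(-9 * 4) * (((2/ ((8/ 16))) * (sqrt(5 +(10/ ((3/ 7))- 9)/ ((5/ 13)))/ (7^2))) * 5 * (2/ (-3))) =32 * sqrt(9510)/ 49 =63.69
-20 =-20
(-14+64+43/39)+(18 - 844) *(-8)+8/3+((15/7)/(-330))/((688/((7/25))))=32770575187/4919200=6661.77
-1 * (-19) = 19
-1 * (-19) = 19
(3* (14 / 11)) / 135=14 / 495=0.03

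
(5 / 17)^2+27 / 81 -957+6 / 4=-955.08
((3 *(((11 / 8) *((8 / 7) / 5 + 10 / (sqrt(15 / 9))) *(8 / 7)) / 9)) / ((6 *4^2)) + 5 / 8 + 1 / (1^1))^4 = 7.75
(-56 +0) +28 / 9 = -476 / 9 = -52.89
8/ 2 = 4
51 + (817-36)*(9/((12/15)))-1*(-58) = 35581/4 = 8895.25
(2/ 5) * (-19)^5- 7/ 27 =-133709381/ 135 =-990439.86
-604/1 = -604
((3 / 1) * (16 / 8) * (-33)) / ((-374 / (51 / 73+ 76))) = 50391 / 1241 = 40.61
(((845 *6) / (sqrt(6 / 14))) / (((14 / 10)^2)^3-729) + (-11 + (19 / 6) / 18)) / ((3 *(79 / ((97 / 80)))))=-113393 / 2047680-1515625 *sqrt(21) / 126470784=-0.11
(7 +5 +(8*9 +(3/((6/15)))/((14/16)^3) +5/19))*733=456001499/6517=69971.08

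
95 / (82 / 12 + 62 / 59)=33630 / 2791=12.05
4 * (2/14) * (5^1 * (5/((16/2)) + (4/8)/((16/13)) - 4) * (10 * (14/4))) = -2375/8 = -296.88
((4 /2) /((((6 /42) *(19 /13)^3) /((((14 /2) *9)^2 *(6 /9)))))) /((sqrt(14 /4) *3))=3875508 *sqrt(14) /6859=2114.13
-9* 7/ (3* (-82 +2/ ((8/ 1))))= 28/ 109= 0.26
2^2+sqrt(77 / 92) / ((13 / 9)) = 9* sqrt(1771) / 598+4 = 4.63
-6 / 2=-3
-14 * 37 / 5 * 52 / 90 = -13468 / 225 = -59.86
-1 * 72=-72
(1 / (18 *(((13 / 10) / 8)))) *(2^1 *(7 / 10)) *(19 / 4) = 266 / 117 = 2.27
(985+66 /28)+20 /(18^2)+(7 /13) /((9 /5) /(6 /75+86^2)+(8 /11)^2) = 57504954370571 /58177696122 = 988.44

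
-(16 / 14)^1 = -8 / 7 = -1.14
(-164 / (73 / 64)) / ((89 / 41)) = -430336 / 6497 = -66.24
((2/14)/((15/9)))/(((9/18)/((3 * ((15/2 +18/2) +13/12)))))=633/70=9.04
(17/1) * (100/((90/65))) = 11050/9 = 1227.78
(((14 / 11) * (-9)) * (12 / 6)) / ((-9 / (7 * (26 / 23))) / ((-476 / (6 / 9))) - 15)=3638544 / 2382127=1.53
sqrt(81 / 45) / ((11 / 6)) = 18 * sqrt(5) / 55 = 0.73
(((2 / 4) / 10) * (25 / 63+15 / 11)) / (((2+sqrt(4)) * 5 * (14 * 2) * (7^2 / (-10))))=-61 / 1901592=-0.00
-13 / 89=-0.15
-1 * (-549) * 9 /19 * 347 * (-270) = -462922290 /19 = -24364331.05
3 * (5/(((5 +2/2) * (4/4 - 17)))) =-5/32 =-0.16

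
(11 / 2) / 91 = 11 / 182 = 0.06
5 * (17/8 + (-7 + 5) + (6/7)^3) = 10355/2744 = 3.77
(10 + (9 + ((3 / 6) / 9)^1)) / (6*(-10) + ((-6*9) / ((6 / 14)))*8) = -343 / 19224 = -0.02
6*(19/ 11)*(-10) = -1140/ 11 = -103.64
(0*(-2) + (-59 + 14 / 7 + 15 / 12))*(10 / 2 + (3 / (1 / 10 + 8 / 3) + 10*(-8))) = 4120.80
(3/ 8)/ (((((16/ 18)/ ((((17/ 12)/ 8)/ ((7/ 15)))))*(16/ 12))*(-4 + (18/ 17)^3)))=-0.04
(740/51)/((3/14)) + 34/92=68.08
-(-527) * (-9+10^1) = 527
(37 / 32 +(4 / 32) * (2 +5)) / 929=0.00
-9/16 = -0.56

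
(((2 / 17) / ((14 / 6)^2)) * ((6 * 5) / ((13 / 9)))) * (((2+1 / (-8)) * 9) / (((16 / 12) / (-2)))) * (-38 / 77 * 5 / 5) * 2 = 9349425 / 833833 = 11.21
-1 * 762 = -762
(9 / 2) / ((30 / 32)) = 24 / 5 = 4.80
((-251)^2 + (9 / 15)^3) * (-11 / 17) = -86626672 / 2125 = -40765.49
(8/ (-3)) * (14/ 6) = -56/ 9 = -6.22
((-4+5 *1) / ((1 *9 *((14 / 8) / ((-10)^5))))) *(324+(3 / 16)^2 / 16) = -460803125 / 224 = -2057156.81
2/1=2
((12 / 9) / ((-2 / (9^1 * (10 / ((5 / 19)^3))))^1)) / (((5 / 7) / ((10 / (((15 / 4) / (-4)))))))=6145664 / 125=49165.31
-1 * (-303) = 303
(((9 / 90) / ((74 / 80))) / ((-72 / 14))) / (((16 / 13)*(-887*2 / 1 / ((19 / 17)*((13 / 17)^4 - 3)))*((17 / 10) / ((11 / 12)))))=-10555640095 / 684435637737504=-0.00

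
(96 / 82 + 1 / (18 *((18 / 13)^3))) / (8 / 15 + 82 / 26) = 333380125 / 1031529168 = 0.32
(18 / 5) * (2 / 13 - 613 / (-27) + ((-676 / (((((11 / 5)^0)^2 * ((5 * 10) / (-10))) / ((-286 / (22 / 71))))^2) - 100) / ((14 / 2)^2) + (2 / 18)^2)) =-1212800096524 / 716625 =-1692377.60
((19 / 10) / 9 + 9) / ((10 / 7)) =6.45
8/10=0.80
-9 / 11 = -0.82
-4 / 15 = -0.27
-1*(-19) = 19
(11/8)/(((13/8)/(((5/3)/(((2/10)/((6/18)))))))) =275/117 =2.35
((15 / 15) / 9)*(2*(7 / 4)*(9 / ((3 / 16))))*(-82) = -4592 / 3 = -1530.67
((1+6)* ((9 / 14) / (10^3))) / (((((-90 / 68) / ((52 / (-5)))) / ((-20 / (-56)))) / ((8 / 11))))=442 / 48125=0.01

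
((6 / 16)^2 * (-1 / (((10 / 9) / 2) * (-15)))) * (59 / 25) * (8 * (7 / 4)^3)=546399 / 320000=1.71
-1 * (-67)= 67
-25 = -25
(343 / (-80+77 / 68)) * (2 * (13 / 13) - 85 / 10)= 151606 / 5363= 28.27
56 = 56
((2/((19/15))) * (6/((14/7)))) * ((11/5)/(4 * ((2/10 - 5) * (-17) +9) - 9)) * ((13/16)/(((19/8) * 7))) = 2145/1488403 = 0.00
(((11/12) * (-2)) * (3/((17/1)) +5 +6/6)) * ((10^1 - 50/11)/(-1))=1050/17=61.76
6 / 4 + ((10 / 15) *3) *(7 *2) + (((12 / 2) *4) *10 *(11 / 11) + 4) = 547 / 2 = 273.50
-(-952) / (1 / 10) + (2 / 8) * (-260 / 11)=104655 / 11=9514.09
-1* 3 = -3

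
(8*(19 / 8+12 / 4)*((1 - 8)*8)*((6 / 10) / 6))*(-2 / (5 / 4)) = 9632 / 25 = 385.28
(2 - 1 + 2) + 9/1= 12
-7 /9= -0.78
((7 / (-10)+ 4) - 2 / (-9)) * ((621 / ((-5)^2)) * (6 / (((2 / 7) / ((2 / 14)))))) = 65619 / 250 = 262.48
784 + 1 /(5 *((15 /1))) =58801 /75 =784.01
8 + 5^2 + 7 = 40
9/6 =3/2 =1.50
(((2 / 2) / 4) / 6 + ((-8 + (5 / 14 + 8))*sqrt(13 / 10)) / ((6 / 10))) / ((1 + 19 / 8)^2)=8 / 2187 + 80*sqrt(130) / 15309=0.06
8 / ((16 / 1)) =1 / 2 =0.50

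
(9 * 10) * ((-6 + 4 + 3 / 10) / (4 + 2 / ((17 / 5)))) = -867 / 26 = -33.35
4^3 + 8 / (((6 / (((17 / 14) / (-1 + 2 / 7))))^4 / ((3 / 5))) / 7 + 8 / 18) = 3158341054 / 49184647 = 64.21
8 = 8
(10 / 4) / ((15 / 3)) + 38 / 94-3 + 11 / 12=-1.18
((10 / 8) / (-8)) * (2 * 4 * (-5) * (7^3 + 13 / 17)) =36525 / 17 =2148.53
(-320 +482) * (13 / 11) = 2106 / 11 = 191.45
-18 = -18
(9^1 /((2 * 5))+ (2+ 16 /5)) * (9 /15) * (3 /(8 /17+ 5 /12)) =55998 /4525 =12.38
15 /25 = 3 /5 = 0.60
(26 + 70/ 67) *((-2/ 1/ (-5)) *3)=10872/ 335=32.45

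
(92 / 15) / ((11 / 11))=92 / 15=6.13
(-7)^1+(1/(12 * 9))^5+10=44079842305/14693280768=3.00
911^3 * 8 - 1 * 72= 6048464176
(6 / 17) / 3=2 / 17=0.12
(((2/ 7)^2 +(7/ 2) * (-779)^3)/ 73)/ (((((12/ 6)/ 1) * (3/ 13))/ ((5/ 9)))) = -1171055128165/ 42924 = -27282059.64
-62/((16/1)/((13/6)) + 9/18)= -7.86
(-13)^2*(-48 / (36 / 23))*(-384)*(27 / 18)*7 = 20896512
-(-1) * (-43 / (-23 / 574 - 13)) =24682 / 7485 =3.30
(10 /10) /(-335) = -1 /335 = -0.00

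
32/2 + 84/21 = 20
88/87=1.01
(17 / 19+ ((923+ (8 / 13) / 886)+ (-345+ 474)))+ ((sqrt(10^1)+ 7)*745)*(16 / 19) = 7428.39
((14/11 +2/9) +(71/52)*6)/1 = 24935/2574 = 9.69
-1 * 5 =-5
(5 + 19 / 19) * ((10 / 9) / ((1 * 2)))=10 / 3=3.33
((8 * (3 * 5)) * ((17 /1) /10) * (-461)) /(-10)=9404.40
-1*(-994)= 994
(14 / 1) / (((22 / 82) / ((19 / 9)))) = 110.16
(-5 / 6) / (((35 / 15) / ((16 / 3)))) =-1.90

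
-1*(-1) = 1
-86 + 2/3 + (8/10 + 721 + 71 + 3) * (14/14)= 10657/15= 710.47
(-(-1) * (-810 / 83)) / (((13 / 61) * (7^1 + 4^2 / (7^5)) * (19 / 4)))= -664347096 / 482450033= -1.38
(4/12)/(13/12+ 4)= 4/61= 0.07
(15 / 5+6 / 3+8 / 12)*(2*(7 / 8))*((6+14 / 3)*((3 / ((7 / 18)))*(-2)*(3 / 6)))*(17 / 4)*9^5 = -204781932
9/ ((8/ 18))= 81/ 4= 20.25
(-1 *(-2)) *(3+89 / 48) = 233 / 24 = 9.71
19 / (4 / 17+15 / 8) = 2584 / 287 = 9.00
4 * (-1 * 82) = -328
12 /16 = 3 /4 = 0.75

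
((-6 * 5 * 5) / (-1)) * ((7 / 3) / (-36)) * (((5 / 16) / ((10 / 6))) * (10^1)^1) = -875 / 48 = -18.23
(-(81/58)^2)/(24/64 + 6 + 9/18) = -13122/46255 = -0.28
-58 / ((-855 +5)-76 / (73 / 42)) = 2117 / 32621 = 0.06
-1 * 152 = -152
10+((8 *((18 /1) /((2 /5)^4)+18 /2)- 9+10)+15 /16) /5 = 91983 /80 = 1149.79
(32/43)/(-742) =-16/15953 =-0.00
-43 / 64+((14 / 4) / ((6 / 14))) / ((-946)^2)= -28860649 / 42955968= -0.67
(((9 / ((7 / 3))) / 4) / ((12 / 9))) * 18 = 729 / 56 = 13.02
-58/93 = -0.62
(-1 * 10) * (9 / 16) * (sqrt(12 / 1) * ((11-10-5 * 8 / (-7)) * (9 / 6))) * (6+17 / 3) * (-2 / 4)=10575 * sqrt(3) / 16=1144.78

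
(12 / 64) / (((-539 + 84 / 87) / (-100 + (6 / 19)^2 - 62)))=0.06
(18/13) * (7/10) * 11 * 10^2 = 13860/13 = 1066.15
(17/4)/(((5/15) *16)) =51/64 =0.80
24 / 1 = 24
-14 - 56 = -70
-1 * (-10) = 10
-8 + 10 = 2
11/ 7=1.57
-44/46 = -22/23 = -0.96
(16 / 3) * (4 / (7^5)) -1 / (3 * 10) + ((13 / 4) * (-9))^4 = 15747210479443 / 21512960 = 731987.16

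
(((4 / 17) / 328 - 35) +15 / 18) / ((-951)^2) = -71441 / 1891102491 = -0.00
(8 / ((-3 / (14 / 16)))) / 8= -7 / 24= -0.29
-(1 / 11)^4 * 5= -5 / 14641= -0.00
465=465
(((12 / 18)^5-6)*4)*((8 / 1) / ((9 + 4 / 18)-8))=-45632 / 297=-153.64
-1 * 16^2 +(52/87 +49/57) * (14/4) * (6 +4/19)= -2348425/10469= -224.32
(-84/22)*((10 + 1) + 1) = -504/11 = -45.82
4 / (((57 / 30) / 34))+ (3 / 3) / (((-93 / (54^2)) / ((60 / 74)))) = 1005880 / 21793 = 46.16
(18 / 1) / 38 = 9 / 19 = 0.47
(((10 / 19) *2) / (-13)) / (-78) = 10 / 9633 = 0.00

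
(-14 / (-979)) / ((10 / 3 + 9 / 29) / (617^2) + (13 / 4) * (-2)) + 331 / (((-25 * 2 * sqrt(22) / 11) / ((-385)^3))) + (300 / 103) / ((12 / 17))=25578451711609 / 6202320009875 + 755562115 * sqrt(22) / 4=885975117.05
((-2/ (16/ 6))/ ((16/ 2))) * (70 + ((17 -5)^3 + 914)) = -1017/ 4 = -254.25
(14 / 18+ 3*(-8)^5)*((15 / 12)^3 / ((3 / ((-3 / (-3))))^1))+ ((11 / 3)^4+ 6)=-330805247 / 5184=-63812.74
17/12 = 1.42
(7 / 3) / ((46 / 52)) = 182 / 69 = 2.64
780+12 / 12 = 781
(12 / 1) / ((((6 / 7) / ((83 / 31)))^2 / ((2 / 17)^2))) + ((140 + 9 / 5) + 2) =605812673 / 4165935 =145.42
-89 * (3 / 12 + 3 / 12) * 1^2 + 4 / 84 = -1867 / 42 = -44.45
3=3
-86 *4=-344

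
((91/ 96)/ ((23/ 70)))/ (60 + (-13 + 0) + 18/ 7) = 22295/ 383088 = 0.06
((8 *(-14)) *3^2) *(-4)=4032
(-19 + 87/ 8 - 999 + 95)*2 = -7297/ 4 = -1824.25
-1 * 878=-878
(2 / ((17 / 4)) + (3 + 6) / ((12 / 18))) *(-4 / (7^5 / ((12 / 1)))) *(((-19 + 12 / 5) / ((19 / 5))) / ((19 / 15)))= 747000 / 5428661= 0.14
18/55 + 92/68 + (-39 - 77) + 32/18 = -947041/8415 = -112.54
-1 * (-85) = 85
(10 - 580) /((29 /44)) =-25080 /29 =-864.83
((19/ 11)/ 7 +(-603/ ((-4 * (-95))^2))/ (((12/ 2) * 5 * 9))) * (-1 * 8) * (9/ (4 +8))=-1.48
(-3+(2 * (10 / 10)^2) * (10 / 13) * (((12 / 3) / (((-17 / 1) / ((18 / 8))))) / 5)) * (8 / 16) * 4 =-1398 / 221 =-6.33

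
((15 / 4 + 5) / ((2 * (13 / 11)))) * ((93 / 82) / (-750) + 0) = -2387 / 426400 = -0.01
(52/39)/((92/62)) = 62/69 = 0.90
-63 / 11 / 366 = -21 / 1342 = -0.02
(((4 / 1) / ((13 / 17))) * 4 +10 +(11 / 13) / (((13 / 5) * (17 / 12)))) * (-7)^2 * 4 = 17542392 / 2873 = 6105.95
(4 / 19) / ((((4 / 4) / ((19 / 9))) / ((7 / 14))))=2 / 9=0.22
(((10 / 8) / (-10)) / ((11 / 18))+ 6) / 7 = 255 / 308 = 0.83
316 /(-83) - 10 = -1146 /83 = -13.81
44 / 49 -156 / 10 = -3602 / 245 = -14.70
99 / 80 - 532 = -42461 / 80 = -530.76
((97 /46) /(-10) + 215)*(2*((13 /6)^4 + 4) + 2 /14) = 23402774989 /2086560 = 11215.96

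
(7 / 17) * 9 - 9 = -90 / 17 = -5.29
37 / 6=6.17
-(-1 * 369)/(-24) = -123/8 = -15.38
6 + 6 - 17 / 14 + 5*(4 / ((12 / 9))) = 361 / 14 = 25.79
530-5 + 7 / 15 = 7882 / 15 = 525.47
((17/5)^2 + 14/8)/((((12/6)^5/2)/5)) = 1331/320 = 4.16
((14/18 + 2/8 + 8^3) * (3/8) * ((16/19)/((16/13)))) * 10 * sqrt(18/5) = 240097 * sqrt(10)/304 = 2497.54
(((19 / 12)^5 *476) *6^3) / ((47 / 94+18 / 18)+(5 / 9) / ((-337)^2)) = 33463762392389 / 49061968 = 682071.34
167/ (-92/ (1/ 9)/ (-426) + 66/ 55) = 59285/ 1116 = 53.12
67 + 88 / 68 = 1161 / 17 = 68.29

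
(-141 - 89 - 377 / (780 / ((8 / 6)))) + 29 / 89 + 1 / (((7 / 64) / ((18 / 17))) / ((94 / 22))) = -990608914 / 5242545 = -188.96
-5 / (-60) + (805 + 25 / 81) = 260947 / 324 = 805.39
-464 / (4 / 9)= -1044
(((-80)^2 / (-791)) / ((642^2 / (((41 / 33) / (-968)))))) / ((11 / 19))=155800 / 3579963045813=0.00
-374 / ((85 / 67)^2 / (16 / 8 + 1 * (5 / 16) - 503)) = 395575169 / 3400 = 116345.64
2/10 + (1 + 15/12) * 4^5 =11521/5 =2304.20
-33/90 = -11/30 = -0.37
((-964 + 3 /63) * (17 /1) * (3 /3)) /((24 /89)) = -30627659 /504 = -60769.16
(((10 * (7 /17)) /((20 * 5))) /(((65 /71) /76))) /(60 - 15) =18886 /248625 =0.08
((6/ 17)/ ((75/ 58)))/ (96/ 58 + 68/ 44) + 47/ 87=23613823/ 37751475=0.63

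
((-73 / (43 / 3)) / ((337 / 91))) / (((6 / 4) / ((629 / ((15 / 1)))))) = -8356894 / 217365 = -38.45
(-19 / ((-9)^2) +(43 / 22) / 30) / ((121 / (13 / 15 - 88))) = 3945833 / 32343300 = 0.12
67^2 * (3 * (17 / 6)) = 38156.50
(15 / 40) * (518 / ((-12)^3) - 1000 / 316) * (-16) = 236461 / 11376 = 20.79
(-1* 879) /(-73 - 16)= 879 /89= 9.88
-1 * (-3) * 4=12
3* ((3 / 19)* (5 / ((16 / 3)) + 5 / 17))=3015 / 5168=0.58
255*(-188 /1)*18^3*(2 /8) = -69896520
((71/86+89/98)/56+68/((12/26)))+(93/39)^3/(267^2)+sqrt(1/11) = sqrt(11)/11+2723315562485225/18480135118536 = 147.67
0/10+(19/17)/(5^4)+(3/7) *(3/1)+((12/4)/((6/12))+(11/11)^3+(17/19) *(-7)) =2.02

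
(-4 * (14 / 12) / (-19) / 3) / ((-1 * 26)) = -7 / 2223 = -0.00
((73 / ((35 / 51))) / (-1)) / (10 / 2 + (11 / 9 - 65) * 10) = 1971 / 11725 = 0.17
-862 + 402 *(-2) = -1666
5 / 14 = 0.36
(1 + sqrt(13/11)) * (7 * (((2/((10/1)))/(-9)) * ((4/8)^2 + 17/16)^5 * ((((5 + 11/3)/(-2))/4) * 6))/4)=41294799/41943040 + 41294799 * sqrt(143)/461373440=2.05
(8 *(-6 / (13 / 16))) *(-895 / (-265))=-137472 / 689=-199.52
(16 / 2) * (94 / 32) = 47 / 2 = 23.50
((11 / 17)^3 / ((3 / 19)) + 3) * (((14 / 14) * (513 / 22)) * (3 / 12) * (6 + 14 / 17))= 172340127 / 918731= 187.58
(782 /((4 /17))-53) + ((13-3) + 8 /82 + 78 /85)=22872161 /6970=3281.52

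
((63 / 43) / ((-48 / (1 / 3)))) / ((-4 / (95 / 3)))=665 / 8256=0.08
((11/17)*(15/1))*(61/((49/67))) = 809.55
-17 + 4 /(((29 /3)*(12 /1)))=-492 /29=-16.97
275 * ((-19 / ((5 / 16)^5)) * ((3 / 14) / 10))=-37568.98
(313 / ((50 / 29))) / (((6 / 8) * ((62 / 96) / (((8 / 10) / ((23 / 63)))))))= 73196928 / 89125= 821.28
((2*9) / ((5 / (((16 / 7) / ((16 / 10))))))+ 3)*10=81.43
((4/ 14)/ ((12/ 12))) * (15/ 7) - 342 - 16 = -17512/ 49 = -357.39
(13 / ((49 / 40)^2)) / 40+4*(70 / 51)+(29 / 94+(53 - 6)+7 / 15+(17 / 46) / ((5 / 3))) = 53.70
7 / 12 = 0.58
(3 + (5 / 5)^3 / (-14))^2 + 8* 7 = 12657 / 196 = 64.58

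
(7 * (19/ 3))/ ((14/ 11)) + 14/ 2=251/ 6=41.83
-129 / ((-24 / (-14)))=-301 / 4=-75.25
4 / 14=2 / 7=0.29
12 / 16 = 3 / 4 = 0.75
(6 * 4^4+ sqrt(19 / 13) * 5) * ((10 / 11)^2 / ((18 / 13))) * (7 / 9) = 1750 * sqrt(247) / 9801+ 2329600 / 3267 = 715.88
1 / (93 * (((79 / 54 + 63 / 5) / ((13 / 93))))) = 390 / 3648917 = 0.00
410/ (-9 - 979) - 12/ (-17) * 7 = 38011/ 8398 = 4.53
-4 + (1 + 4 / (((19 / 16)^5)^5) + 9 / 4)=-258947077461116598185881579555481 / 372305982753024358146438441121996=-0.70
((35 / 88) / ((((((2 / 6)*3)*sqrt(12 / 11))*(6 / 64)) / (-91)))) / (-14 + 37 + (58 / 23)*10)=-146510*sqrt(33) / 109791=-7.67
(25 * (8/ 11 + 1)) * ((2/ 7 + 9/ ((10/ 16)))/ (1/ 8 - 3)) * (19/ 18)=-3711080/ 15939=-232.83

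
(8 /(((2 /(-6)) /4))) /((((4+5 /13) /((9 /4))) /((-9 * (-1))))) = -8424 /19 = -443.37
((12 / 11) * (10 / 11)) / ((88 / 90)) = 1350 / 1331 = 1.01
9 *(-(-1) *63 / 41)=567 / 41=13.83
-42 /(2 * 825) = -7 /275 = -0.03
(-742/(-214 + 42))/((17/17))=371/86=4.31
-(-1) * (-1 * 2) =-2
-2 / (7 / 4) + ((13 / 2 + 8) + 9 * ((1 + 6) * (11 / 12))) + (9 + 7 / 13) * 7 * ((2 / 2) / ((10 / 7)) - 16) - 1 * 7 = -1742581 / 1820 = -957.46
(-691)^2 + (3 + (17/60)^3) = 103136548913/216000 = 477484.02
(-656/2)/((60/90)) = -492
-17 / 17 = -1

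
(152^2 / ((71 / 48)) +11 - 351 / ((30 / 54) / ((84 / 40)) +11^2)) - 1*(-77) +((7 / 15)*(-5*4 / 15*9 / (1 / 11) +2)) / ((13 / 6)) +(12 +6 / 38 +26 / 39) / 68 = 447410002003 / 28539444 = 15676.90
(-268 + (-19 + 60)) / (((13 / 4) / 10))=-9080 / 13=-698.46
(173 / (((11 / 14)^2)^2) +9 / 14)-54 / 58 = 2696550011 / 5944246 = 453.64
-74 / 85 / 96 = -37 / 4080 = -0.01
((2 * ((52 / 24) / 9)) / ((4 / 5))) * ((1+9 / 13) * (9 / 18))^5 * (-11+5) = -805255 / 514098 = -1.57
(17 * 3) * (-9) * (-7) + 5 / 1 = 3218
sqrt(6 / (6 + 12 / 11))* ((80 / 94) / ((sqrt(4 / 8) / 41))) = 1640* sqrt(286) / 611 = 45.39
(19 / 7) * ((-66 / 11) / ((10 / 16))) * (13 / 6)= -1976 / 35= -56.46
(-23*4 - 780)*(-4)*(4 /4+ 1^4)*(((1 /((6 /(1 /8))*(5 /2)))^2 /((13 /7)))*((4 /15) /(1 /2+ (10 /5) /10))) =872 /8775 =0.10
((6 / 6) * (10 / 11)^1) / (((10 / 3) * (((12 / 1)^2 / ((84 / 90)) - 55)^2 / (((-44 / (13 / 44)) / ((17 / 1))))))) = -25872 / 106748525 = -0.00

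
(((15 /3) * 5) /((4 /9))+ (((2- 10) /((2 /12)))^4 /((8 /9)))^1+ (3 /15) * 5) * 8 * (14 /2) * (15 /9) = 1672167070 /3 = 557389023.33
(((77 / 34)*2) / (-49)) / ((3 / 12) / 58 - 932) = 2552 / 25730537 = 0.00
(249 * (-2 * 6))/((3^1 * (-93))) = 332/31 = 10.71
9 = 9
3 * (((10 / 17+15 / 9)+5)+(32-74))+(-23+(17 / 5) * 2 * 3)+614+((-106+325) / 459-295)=162671 / 765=212.64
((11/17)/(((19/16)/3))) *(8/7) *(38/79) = 8448/9401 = 0.90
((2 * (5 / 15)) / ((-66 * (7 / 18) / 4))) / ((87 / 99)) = -24 / 203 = -0.12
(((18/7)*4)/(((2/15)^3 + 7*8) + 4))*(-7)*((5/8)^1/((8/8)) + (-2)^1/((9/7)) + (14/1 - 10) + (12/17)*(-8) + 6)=-14137875/3442636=-4.11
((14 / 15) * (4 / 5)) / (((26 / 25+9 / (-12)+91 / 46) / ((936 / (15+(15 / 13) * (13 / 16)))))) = 8572928 / 443445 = 19.33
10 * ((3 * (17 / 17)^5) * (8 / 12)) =20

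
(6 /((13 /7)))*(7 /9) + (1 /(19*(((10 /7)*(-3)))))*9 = 17801 /7410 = 2.40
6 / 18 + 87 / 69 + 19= 1421 / 69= 20.59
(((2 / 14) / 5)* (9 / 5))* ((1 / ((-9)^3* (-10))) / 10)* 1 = 1 / 1417500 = 0.00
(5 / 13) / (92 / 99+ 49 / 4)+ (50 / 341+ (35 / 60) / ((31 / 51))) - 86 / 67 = -0.15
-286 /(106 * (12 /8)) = -286 /159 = -1.80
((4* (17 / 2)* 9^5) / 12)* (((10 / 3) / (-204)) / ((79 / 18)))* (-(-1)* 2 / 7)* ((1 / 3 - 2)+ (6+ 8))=-1213785 / 553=-2194.91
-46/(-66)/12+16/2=3191/396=8.06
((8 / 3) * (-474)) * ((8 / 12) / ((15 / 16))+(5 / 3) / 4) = -64148 / 45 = -1425.51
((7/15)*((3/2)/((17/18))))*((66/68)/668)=2079/1930520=0.00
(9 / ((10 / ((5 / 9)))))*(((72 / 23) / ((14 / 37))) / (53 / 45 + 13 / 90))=59940 / 19159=3.13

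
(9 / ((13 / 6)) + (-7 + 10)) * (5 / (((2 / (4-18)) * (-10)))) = 651 / 26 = 25.04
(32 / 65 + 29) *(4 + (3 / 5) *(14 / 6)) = 51759 / 325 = 159.26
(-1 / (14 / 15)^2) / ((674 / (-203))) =6525 / 18872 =0.35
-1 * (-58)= 58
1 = 1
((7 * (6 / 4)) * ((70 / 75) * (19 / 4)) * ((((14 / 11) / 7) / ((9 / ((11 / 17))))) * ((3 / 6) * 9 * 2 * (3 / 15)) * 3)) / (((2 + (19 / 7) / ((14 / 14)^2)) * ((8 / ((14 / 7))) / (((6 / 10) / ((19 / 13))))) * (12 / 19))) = 0.11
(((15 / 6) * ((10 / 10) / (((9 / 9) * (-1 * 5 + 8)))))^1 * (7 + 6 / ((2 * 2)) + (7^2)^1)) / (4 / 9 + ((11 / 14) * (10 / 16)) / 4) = 84.48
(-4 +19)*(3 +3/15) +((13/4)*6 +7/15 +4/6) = 2059/30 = 68.63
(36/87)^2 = 144/841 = 0.17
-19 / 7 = -2.71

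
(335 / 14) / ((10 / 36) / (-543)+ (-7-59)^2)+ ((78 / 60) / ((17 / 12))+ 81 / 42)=144481665243 / 50664891410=2.85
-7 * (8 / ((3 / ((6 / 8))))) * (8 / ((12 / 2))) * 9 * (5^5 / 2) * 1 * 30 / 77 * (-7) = 7875000 / 11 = 715909.09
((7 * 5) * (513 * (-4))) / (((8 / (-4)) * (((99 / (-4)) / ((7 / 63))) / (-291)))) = 46912.73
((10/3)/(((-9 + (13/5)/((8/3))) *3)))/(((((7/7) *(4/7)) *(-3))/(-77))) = -53900/8667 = -6.22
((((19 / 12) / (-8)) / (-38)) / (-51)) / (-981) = 1 / 9605952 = 0.00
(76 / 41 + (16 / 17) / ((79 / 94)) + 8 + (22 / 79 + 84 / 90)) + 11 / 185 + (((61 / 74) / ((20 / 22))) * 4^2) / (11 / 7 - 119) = 16916094603 / 1395571735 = 12.12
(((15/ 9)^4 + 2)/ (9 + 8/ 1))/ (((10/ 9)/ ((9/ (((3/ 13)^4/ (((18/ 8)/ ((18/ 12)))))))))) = 22477507/ 9180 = 2448.53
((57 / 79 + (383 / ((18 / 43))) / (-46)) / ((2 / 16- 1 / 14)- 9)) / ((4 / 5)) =43884925 / 16385706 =2.68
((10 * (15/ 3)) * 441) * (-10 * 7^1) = -1543500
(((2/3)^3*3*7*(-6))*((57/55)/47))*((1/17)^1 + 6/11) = -240464/483395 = -0.50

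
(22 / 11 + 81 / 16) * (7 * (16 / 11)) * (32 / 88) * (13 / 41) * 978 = 40227096 / 4961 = 8108.67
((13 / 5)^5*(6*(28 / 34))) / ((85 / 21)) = 654960852 / 4515625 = 145.04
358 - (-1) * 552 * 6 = 3670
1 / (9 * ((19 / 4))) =4 / 171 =0.02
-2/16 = -0.12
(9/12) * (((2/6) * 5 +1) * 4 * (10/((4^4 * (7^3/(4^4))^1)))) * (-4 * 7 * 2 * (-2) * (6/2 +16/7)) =47360/343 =138.08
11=11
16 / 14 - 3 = -13 / 7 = -1.86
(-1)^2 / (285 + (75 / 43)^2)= 1849 / 532590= 0.00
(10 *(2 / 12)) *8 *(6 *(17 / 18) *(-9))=-680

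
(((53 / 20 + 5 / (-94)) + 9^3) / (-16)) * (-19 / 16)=13066319 / 240640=54.30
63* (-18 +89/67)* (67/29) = -70371/29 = -2426.59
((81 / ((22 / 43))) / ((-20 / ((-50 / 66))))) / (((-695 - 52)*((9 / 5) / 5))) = -5375 / 241032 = -0.02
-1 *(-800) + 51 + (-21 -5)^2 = 1527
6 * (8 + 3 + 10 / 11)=786 / 11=71.45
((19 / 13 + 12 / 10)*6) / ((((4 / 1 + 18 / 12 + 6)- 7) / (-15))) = -53.23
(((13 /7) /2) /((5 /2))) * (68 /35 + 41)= 19539 /1225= 15.95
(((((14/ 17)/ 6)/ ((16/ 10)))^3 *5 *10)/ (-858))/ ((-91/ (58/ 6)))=4440625/ 1136324547072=0.00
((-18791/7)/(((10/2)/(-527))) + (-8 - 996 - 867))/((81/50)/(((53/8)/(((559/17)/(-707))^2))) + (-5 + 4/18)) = -484179177400293060/8229489973379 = -58834.65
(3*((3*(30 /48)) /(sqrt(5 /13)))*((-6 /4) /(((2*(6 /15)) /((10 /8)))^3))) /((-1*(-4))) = -421875*sqrt(65) /262144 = -12.97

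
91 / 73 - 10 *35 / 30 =-2282 / 219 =-10.42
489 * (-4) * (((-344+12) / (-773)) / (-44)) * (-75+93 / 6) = -9659706 / 8503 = -1136.04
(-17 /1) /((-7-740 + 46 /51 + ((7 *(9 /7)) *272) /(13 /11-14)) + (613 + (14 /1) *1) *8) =-40749 /9777179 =-0.00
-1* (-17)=17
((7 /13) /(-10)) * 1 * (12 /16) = -21 /520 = -0.04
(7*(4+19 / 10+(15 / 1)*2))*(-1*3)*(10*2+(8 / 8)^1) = -158319 / 10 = -15831.90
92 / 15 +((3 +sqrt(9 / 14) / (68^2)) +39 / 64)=3 *sqrt(14) / 64736 +9353 / 960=9.74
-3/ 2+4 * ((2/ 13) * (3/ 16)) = -18/ 13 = -1.38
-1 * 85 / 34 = -5 / 2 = -2.50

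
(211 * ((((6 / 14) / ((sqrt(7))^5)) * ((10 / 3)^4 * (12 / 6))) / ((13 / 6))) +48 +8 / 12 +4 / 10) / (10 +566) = 23 / 270 +131875 * sqrt(7) / 2528253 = 0.22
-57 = -57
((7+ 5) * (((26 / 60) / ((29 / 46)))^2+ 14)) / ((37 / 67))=733931668 / 2333775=314.48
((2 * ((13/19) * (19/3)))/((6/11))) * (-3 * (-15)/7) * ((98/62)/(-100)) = -1001/620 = -1.61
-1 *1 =-1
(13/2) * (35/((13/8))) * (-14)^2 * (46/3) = 1262240/3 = 420746.67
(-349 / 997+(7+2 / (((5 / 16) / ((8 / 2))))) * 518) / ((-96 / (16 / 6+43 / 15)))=-776317011 / 797600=-973.32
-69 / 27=-23 / 9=-2.56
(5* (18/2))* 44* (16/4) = 7920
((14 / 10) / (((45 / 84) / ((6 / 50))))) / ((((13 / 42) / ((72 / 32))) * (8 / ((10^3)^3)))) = 3704400000 / 13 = 284953846.15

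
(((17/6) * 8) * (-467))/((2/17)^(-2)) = -7472/51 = -146.51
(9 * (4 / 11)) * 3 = 108 / 11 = 9.82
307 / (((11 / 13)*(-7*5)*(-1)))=3991 / 385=10.37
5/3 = 1.67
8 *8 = 64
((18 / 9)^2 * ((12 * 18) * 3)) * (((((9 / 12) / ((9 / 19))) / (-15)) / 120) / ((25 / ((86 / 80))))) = -2451 / 25000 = -0.10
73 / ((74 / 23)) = 1679 / 74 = 22.69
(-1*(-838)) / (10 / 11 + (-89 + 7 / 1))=-4609 / 446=-10.33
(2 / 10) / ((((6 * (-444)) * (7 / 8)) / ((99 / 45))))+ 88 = 5128189 / 58275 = 88.00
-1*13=-13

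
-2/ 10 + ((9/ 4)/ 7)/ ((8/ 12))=79/ 280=0.28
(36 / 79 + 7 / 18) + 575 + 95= 953941 / 1422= 670.84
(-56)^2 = 3136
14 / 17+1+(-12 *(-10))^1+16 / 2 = 129.82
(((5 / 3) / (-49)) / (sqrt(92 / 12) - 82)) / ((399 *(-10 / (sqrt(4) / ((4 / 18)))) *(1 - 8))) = sqrt(69) / 1838354462 + 123 / 919177231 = 0.00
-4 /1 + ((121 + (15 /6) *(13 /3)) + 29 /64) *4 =25207 /48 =525.15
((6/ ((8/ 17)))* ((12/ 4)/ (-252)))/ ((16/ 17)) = -289/ 1792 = -0.16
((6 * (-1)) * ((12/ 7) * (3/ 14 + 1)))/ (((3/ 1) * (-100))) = 0.04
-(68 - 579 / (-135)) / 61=-3253 / 2745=-1.19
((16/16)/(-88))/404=-1/35552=-0.00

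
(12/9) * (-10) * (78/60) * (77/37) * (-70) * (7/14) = 140140/111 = 1262.52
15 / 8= 1.88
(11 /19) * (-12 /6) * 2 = -44 /19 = -2.32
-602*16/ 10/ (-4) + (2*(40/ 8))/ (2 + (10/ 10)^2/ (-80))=195436/ 795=245.83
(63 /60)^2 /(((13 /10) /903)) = 765.81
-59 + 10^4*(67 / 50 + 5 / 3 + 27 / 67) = 6841541 / 201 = 34037.52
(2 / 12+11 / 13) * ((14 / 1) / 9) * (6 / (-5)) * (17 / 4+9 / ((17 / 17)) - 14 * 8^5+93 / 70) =5073635881 / 5850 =867288.18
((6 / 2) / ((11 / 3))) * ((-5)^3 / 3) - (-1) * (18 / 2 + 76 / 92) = -6139 / 253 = -24.26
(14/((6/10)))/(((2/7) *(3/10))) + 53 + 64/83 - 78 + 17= 197950/747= 264.99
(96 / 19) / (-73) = -96 / 1387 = -0.07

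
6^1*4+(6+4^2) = 46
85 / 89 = 0.96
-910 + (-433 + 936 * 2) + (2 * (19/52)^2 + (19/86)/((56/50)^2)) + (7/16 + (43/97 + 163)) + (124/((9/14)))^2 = 3393054608275649/89527812192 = 37899.45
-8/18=-4/9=-0.44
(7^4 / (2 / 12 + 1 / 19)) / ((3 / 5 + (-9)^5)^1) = -45619 / 246035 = -0.19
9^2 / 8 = 81 / 8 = 10.12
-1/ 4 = -0.25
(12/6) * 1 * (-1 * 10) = -20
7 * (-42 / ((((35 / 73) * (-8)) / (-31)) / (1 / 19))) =-47523 / 380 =-125.06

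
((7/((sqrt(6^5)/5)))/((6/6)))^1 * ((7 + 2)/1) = 35 * sqrt(6)/24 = 3.57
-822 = -822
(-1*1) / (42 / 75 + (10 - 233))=25 / 5561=0.00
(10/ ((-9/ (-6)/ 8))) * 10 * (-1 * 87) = -46400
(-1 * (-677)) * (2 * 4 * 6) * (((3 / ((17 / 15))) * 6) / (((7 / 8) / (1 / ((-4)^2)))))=4386960 / 119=36865.21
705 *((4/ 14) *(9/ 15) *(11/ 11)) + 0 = 846/ 7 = 120.86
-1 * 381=-381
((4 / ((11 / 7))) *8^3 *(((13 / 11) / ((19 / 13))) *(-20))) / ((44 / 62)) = -29699.20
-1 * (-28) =28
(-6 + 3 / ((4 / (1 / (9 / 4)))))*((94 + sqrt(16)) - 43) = -935 / 3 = -311.67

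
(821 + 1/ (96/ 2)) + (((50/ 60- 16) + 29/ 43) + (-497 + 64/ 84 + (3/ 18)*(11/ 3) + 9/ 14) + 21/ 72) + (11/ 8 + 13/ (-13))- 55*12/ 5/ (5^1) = 61940987/ 216720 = 285.81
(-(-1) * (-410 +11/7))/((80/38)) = -54321/280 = -194.00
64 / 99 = 0.65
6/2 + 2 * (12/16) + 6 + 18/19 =435/38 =11.45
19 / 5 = 3.80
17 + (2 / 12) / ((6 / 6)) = 103 / 6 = 17.17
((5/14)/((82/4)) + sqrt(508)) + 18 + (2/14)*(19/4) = 21463/1148 + 2*sqrt(127) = 41.23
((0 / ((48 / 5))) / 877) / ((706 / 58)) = 0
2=2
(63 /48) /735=1 /560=0.00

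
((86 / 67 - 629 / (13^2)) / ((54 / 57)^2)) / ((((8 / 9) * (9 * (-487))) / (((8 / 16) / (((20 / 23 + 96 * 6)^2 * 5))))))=1757487707 / 8387164029798927360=0.00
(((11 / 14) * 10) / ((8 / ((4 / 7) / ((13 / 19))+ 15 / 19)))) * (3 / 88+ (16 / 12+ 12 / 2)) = 27317525 / 2323776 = 11.76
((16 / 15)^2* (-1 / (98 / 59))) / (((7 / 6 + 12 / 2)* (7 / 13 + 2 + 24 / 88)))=-1079936 / 31763025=-0.03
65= 65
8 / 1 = 8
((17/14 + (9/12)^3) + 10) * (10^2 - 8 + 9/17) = 8200049/7616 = 1076.69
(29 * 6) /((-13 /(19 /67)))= -3306 /871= -3.80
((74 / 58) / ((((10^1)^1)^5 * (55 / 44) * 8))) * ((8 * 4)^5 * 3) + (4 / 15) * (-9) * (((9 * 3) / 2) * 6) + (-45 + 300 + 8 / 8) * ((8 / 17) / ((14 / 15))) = 3402907692 / 53921875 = 63.11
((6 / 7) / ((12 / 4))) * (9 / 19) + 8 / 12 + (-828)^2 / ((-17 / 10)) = -2735474720 / 6783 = -403283.90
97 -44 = 53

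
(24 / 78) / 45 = 4 / 585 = 0.01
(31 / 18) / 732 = 31 / 13176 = 0.00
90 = 90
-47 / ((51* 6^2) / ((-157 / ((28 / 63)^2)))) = 22137 / 1088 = 20.35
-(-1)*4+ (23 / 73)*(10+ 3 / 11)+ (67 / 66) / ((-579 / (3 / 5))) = 33640799 / 4649370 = 7.24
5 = 5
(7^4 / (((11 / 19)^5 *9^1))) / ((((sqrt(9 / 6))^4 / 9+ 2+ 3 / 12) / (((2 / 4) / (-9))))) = -5945113699 / 65225655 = -91.15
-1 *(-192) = 192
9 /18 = 1 /2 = 0.50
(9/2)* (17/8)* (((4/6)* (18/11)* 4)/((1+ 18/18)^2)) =459/44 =10.43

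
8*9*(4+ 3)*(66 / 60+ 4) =12852 / 5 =2570.40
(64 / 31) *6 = 384 / 31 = 12.39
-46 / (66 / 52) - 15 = -1691 / 33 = -51.24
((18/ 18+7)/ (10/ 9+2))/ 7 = 18/ 49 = 0.37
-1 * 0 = 0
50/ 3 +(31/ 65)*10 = 836/ 39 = 21.44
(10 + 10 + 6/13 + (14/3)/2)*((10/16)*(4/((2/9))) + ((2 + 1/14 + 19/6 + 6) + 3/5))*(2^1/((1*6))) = 1231519/7020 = 175.43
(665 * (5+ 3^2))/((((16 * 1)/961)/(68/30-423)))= -5646394901/24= -235266454.21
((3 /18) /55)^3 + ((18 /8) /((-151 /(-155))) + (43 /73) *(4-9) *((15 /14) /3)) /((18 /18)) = 3487641005911 /2772934857000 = 1.26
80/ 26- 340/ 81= -1180/ 1053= -1.12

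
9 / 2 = 4.50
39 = 39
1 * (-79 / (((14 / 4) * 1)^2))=-316 / 49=-6.45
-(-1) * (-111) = -111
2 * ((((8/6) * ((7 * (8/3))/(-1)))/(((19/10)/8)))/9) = -35840/1539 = -23.29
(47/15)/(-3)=-47/45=-1.04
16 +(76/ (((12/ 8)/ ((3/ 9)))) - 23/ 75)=7331/ 225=32.58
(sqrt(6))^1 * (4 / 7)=4 * sqrt(6) / 7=1.40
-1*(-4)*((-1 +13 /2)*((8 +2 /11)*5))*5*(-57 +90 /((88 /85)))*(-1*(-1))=134693.18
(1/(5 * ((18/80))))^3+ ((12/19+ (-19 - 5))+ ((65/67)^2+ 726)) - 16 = 42794976593/62177139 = 688.28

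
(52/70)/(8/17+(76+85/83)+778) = 36686/42248605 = 0.00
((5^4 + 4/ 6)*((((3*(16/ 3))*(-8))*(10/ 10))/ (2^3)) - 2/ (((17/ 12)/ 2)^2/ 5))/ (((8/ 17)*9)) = -1087066/ 459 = -2368.34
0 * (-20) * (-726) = 0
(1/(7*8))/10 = 1/560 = 0.00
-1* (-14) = 14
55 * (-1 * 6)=-330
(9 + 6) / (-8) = -15 / 8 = -1.88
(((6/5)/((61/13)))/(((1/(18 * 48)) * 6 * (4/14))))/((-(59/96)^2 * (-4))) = 90574848/1061705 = 85.31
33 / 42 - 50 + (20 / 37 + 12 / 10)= -122957 / 2590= -47.47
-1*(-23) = 23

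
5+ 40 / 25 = 33 / 5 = 6.60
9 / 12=3 / 4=0.75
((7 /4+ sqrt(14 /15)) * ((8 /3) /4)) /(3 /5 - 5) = -35 /132 - sqrt(210) /99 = -0.41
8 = 8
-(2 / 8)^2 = -0.06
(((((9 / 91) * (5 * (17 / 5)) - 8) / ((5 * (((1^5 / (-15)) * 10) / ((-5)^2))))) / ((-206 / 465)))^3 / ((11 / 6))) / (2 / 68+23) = -121854783342041015625 / 4202875417909168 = -28993.19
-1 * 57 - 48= -105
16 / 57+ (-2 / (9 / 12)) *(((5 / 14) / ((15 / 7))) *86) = -6488 / 171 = -37.94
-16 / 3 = -5.33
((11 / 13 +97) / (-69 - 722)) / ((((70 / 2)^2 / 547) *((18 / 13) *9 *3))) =-115964 / 78486975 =-0.00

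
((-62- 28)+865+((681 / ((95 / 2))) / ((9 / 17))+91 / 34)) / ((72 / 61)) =475683917 / 697680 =681.81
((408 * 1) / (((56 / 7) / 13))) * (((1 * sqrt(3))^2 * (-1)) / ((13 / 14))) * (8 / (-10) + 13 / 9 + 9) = -103292 / 5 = -20658.40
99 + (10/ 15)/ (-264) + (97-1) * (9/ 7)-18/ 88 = 222.22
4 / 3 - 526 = -1574 / 3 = -524.67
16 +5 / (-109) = 1739 / 109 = 15.95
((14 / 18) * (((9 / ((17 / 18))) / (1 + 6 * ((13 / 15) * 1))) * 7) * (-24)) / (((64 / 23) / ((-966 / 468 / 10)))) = 1633023 / 109616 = 14.90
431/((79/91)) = 39221/79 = 496.47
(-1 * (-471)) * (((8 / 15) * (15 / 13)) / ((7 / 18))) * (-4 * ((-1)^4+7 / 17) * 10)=-65111040 / 1547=-42088.58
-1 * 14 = -14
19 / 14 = 1.36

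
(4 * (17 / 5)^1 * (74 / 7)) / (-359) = -5032 / 12565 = -0.40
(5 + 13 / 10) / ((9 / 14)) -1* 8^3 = -2511 / 5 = -502.20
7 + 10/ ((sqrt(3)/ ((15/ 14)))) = 25 * sqrt(3)/ 7 + 7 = 13.19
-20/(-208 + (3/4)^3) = 256/2657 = 0.10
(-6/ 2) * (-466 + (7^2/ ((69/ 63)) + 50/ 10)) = 28722/ 23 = 1248.78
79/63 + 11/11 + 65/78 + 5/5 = 515/126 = 4.09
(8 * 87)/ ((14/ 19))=6612/ 7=944.57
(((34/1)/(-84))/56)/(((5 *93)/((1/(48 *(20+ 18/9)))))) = -17/1154926080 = -0.00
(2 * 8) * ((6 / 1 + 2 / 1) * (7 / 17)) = 896 / 17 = 52.71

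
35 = 35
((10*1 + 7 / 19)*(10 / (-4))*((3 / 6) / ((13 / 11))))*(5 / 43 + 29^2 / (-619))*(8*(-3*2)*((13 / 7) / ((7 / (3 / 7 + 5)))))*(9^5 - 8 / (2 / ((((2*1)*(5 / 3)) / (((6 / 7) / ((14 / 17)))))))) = -86014186302880 / 1546881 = -55604914.86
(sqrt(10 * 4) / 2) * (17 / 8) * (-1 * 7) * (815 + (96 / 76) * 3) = -1851283 * sqrt(10) / 152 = -38514.94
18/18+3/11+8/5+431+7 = 24248/55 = 440.87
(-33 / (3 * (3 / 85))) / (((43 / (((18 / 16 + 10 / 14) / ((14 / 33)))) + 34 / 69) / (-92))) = 1120797590 / 406949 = 2754.15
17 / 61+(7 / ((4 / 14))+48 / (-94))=139153 / 5734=24.27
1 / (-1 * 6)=-1 / 6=-0.17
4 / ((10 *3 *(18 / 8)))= 8 / 135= 0.06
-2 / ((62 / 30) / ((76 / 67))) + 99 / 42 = 36621 / 29078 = 1.26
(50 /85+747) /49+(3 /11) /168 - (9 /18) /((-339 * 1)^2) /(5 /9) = 71411298143 /4680093880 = 15.26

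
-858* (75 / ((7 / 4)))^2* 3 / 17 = -231660000 / 833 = -278103.24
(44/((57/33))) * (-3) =-1452/19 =-76.42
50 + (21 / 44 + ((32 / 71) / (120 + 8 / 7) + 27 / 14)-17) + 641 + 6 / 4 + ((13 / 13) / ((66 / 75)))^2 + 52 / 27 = 58615081018 / 86056047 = 681.13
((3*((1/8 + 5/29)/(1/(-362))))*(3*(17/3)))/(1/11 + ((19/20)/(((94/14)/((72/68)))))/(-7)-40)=27990284355/203550478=137.51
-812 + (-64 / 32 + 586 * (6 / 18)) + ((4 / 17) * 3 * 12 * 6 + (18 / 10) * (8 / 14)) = -1011764 / 1785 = -566.81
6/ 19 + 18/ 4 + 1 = 221/ 38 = 5.82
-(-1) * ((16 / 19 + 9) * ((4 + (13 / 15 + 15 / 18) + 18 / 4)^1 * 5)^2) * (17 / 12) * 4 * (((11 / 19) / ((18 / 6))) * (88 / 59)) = 889331608 / 21299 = 41754.62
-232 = -232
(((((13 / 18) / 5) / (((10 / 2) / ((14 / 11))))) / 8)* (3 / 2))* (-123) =-3731 / 4400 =-0.85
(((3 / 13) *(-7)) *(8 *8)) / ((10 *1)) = -672 / 65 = -10.34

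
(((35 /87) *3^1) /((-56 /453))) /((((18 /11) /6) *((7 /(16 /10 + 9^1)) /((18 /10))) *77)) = -72027 /56840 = -1.27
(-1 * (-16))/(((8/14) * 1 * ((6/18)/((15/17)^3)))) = 283500/4913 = 57.70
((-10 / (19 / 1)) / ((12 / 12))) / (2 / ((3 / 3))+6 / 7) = -7 / 38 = -0.18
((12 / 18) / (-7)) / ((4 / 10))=-5 / 21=-0.24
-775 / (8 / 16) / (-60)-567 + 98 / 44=-17785 / 33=-538.94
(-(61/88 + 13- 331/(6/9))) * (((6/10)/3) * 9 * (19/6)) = 2421759/880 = 2752.00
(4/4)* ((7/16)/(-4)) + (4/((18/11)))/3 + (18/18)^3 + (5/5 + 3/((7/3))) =48277/12096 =3.99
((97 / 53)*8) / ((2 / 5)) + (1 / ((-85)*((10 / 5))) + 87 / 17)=375857 / 9010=41.72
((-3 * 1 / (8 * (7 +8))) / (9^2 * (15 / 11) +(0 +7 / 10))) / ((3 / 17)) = -187 / 146724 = -0.00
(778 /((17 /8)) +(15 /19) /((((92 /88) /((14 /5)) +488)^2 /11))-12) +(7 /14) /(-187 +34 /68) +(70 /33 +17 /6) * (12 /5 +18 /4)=388.30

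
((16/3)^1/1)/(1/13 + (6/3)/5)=1040/93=11.18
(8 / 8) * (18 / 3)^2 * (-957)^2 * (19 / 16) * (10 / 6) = 261016965 / 4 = 65254241.25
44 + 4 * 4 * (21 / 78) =628 / 13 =48.31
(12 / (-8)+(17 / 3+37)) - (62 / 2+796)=-4715 / 6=-785.83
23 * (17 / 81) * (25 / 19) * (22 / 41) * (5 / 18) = 537625 / 567891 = 0.95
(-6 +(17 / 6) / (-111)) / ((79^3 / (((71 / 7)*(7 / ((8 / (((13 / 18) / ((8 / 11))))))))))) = -40743989 / 378275298048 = -0.00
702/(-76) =-351/38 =-9.24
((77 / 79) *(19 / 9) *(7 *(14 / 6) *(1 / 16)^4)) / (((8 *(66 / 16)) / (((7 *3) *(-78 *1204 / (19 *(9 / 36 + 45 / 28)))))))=-5058907 / 5824512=-0.87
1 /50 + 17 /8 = 429 /200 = 2.14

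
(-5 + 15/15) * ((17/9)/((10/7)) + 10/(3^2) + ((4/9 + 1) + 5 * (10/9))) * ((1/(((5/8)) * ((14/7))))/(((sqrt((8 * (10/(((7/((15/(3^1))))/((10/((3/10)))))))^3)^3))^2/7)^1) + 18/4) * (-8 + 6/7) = 530625000000000000000000524489590758987/437500000000000000000000000000000000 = 1212.86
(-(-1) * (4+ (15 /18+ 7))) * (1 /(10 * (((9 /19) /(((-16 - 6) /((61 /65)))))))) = -192907 /3294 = -58.56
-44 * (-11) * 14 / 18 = 376.44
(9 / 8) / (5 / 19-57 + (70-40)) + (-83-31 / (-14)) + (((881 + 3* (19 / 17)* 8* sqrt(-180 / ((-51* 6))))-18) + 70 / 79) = 456* sqrt(170) / 289 + 1759838925 / 2247392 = 803.63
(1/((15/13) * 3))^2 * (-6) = -338/675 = -0.50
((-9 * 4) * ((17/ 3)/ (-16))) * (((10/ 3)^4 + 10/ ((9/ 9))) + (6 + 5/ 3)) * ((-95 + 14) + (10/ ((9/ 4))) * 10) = -63933583/ 972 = -65775.29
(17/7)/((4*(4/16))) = 17/7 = 2.43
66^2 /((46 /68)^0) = 4356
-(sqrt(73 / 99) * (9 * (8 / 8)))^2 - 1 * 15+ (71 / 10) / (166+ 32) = -147889 / 1980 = -74.69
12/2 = 6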